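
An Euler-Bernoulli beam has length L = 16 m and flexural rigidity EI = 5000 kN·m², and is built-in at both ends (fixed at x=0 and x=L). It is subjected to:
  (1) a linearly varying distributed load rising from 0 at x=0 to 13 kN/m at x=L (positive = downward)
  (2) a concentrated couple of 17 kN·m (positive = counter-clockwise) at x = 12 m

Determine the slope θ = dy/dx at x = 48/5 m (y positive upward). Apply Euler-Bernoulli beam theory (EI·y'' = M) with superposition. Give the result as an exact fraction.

Load 1 — triangular load w₀=13 kN/m (0→w₀ over full span):
  θ_1 = -w₀(2x(L-x)(L-2x)(x+2L)+x²(L-x)²)/(120LEI) = -13·(2·(48/5)·(16-(48/5))·(16-2·(48/5))·((48/5)+2·16)+(48/5)²·(16-(48/5))²)/(120·16·5000) = 6656/390625 rad
Load 2 — applied couple M₀=17 kN·m at a=12 m (b=L-a=4):
  θ_2 = (R_Ax²/2 - M_Ax)/EI  [x≤a] with R_A=153/128, M_A=85/16 = ((153/128)·(48/5)²/2 - (85/16)·(48/5))/5000 = 51/62500 rad
Superposition: θ = Σ θ_i = 27899/1562500 rad ≈ 0.017855 rad

θ(48/5) = 27899/1562500 rad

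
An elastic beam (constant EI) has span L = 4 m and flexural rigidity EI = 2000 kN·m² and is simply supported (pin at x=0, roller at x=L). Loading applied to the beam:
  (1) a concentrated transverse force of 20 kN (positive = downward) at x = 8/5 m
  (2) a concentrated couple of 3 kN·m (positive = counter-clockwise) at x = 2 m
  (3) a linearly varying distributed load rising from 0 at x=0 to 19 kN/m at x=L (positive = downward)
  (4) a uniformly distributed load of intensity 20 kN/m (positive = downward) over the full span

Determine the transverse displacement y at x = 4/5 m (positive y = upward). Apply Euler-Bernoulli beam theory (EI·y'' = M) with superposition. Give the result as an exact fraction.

y(4/5) = -571393/15625000 m

Load 1 — point force P=20 kN at a=8/5 m (b=L-a=12/5):
  y_1 = -Pbx(L²-b²-x²)/(6LEI)  [x≤a] = -20·(12/5)·(4/5)·(4²-(12/5)²-(4/5)²)/(6·4·2000) = -24/3125 m
Load 2 — applied couple M₀=3 kN·m at a=2 m (b=L-a=2):
  y_2 = (M₀x³/(6L)+C₁x)/EI  [x≤a] with C₁=M₀(3b²-L²)/(6L)=-1/2 = (3·(4/5)³/(6·4)+(-1/2)·(4/5))/2000 = -21/125000 m
Load 3 — triangular load w₀=19 kN/m (0→w₀ over full span):
  y_3 = -w₀x(7L⁴-10L²x²+3x⁴)/(360LEI) = -19·(4/5)·(7·4⁴-10·4²·(4/5)²+3·(4/5)⁴)/(360·4·2000) = -52288/5859375 m
Load 4 — uniform load w=20 kN/m over full span:
  y_4 = -wx(L³-2Lx²+x³)/(24EI) = -20·(4/5)·(4³-2·4·(4/5)²+(4/5)³)/(24·2000) = -928/46875 m
Superposition: y = Σ y_i = -571393/15625000 m ≈ -0.036569 m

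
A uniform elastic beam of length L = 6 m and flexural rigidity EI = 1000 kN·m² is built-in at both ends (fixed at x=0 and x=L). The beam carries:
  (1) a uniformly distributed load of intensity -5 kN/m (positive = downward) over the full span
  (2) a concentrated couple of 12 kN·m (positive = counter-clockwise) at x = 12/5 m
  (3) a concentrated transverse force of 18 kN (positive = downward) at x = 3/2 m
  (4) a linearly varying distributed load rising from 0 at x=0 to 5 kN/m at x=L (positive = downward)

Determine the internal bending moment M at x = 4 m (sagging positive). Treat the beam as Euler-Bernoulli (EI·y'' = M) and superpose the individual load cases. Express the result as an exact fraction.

Load 1 — uniform load w=-5 kN/m over full span:
  M_1 = wLx/2 - wL²/12 - wx²/2 = (-5)·6·4/2 - (-5)·6²/12 - (-5)·4²/2 = -5 kN·m
Load 2 — applied couple M₀=12 kN·m at a=12/5 m (b=L-a=18/5):
  M_2 = R_Ax - M_A - M₀  [x>a] with R_A=72/25, M_A=36/25 = (72/25)·4 - (36/25) - 12 = -48/25 kN·m
Load 3 — point force P=18 kN at a=3/2 m (b=L-a=9/2):
  M_3 = Pa²(a+3b)(L-x)/L³ - Pa²b/L²  [x>a] = 18·(3/2)²·((3/2)+3·(9/2))·(6-4)/6³ - 18·(3/2)²·(9/2)/6² = 9/16 kN·m
Load 4 — triangular load w₀=5 kN/m (0→w₀ over full span):
  M_4 = 3w₀Lx/20 - w₀L²/30 - w₀x³/(6L) = 3·5·6·4/20 - 5·6²/30 - 5·4³/(6·6) = 28/9 kN·m
Superposition: M = Σ M_i = -11687/3600 kN·m ≈ -3.246389 kN·m

M(4) = -11687/3600 kN·m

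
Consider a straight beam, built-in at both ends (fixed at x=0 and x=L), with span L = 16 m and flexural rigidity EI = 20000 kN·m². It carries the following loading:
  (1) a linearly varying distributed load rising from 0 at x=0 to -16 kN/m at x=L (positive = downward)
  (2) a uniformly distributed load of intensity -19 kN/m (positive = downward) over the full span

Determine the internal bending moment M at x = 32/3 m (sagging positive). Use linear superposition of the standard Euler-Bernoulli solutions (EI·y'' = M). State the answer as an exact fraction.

Load 1 — triangular load w₀=-16 kN/m (0→w₀ over full span):
  M_1 = 3w₀Lx/20 - w₀L²/30 - w₀x³/(6L) = 3·(-16)·16·(32/3)/20 - (-16)·16²/30 - (-16)·(32/3)³/(6·16) = -28672/405 kN·m
Load 2 — uniform load w=-19 kN/m over full span:
  M_2 = wLx/2 - wL²/12 - wx²/2 = (-19)·16·(32/3)/2 - (-19)·16²/12 - (-19)·(32/3)²/2 = -1216/9 kN·m
Superposition: M = Σ M_i = -83392/405 kN·m ≈ -205.906173 kN·m

M(32/3) = -83392/405 kN·m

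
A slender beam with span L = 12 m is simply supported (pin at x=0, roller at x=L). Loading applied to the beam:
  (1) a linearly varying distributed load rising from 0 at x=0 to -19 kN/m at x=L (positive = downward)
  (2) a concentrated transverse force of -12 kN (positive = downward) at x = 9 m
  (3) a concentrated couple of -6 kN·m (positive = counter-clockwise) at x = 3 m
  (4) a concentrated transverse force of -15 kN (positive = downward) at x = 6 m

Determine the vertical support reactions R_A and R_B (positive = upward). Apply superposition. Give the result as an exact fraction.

Load 1 — triangular load w₀=-19 kN/m (0→w₀ over full span):
  R_A = w₀L/6 = (-19)·12/6 = -38 kN
  R_B = w₀L/3 = (-19)·12/3 = -76 kN
Load 2 — point force P=-12 kN at a=9 m (b=L-a=3):
  R_A = Pb/L = (-12)·3/12 = -3 kN
  R_B = Pa/L = (-12)·9/12 = -9 kN
Load 3 — applied couple M₀=-6 kN·m at a=3 m (b=L-a=9):
  R_A = M₀/L = (-6)/12 = -1/2 kN
  R_B = -M₀/L = -(-6)/12 = 1/2 kN
Load 4 — point force P=-15 kN at a=6 m (b=L-a=6):
  R_A = Pb/L = (-15)·6/12 = -15/2 kN
  R_B = Pa/L = (-15)·6/12 = -15/2 kN
Superposition: R_A = -49 kN, R_B = -92 kN

R_A = -49 kN, R_B = -92 kN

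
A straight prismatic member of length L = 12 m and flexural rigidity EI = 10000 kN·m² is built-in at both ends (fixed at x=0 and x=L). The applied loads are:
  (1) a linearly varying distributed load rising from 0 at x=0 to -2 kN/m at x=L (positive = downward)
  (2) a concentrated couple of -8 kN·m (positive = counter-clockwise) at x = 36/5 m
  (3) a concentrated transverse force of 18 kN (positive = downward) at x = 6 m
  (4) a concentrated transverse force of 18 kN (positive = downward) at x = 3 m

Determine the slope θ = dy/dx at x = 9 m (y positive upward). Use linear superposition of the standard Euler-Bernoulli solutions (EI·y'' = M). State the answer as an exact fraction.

θ(9) = 34353/8000000 rad

Load 1 — triangular load w₀=-2 kN/m (0→w₀ over full span):
  θ_1 = -w₀(2x(L-x)(L-2x)(x+2L)+x²(L-x)²)/(120LEI) = -(-2)·(2·9·(12-9)·(12-2·9)·(9+2·12)+9²·(12-9)²)/(120·12·10000) = -1107/800000 rad
Load 2 — applied couple M₀=-8 kN·m at a=36/5 m (b=L-a=24/5):
  θ_2 = (R_Ax²/2 - M_Ax - M₀(x-a))/EI  [x>a] with R_A=-24/25, M_A=-64/25 = ((-24/25)·9²/2 - (-64/25)·9 - (-8)·(9-(36/5)))/10000 = -9/62500 rad
Load 3 — point force P=18 kN at a=6 m (b=L-a=6):
  θ_3 = Pa²(L-x)(2bL-(3b+a)(L-x))/(2L³EI)  [x>a] = 18·6²·(12-9)·(2·6·12-(3·6+6)·(12-9))/(2·12³·10000) = 81/20000 rad
Load 4 — point force P=18 kN at a=3 m (b=L-a=9):
  θ_4 = Pa²(L-x)(2bL-(3b+a)(L-x))/(2L³EI)  [x>a] = 18·3²·(12-9)·(2·9·12-(3·9+3)·(12-9))/(2·12³·10000) = 567/320000 rad
Superposition: θ = Σ θ_i = 34353/8000000 rad ≈ 0.004294 rad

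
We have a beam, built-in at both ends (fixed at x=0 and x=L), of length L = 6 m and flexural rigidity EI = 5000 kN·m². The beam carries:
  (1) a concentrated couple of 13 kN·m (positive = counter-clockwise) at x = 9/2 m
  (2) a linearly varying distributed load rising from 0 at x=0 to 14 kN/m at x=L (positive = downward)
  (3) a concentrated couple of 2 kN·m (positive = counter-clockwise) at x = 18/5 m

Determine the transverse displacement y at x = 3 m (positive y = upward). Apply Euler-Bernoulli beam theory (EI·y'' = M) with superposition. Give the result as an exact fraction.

y(3) = -12663/2000000 m

Load 1 — applied couple M₀=13 kN·m at a=9/2 m (b=L-a=3/2):
  y_1 = (R_Ax³/6 - M_Ax²/2)/EI  [x≤a] with R_A=39/16, M_A=65/16 = ((39/16)·3³/6 - (65/16)·3²/2)/5000 = -117/80000 m
Load 2 — triangular load w₀=14 kN/m (0→w₀ over full span):
  y_2 = -w₀x²(L-x)²(x+2L)/(120LEI) = -14·3²·(6-3)²·(3+2·6)/(120·6·5000) = -189/40000 m
Load 3 — applied couple M₀=2 kN·m at a=18/5 m (b=L-a=12/5):
  y_3 = (R_Ax³/6 - M_Ax²/2)/EI  [x≤a] with R_A=12/25, M_A=16/25 = ((12/25)·3³/6 - (16/25)·3²/2)/5000 = -9/62500 m
Superposition: y = Σ y_i = -12663/2000000 m ≈ -0.006332 m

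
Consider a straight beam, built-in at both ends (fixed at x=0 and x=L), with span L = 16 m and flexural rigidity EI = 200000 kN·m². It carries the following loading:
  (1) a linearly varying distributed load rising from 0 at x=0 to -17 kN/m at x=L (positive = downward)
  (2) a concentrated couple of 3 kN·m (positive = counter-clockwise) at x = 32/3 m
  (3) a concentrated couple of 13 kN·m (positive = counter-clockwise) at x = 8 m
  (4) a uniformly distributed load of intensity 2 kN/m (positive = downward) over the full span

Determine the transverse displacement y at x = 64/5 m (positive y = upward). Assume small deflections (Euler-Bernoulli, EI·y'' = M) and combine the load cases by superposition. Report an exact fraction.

Load 1 — triangular load w₀=-17 kN/m (0→w₀ over full span):
  y_1 = -w₀x²(L-x)²(x+2L)/(120LEI) = -(-17)·(64/5)²·(16-(64/5))²·((64/5)+2·16)/(120·16·200000) = 487424/146484375 m
Load 2 — applied couple M₀=3 kN·m at a=32/3 m (b=L-a=16/3):
  y_2 = (R_Ax³/6 - M_Ax²/2 - M₀(x-a)²/2)/EI  [x>a] with R_A=1/4, M_A=1 = ((1/4)·(64/5)³/6 - 1·(64/5)²/2 - 3·((64/5)-(32/3))²/2)/200000 = -8/1171875 m
Load 3 — applied couple M₀=13 kN·m at a=8 m (b=L-a=8):
  y_3 = (R_Ax³/6 - M_Ax²/2 - M₀(x-a)²/2)/EI  [x>a] with R_A=39/32, M_A=13/4 = ((39/32)·(64/5)³/6 - (13/4)·(64/5)²/2 - 13·((64/5)-8)²/2)/200000 = 39/781250 m
Load 4 — uniform load w=2 kN/m over full span:
  y_4 = -wx²(L-x)²/(24EI) = -2·(64/5)²·(16-(64/5))²/(24·200000) = -4096/5859375 m
Superposition: y = Σ y_i = 260891/97656250 m ≈ 0.002672 m

y(64/5) = 260891/97656250 m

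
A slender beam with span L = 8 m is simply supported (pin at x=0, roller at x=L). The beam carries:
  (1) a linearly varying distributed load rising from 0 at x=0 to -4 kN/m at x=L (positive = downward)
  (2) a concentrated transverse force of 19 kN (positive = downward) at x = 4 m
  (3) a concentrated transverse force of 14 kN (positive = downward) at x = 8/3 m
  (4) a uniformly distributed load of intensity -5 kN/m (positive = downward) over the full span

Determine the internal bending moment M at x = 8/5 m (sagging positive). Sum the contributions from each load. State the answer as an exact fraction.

M(8/5) = -1372/375 kN·m

Load 1 — triangular load w₀=-4 kN/m (0→w₀ over full span):
  M_1 = w₀Lx/6 - w₀x³/(6L) = (-4)·8·(8/5)/6 - (-4)·(8/5)³/(6·8) = -1024/125 kN·m
Load 2 — point force P=19 kN at a=4 m (b=L-a=4):
  M_2 = Pbx/L  [x≤a] = 19·4·(8/5)/8 = 76/5 kN·m
Load 3 — point force P=14 kN at a=8/3 m (b=L-a=16/3):
  M_3 = Pbx/L  [x≤a] = 14·(16/3)·(8/5)/8 = 224/15 kN·m
Load 4 — uniform load w=-5 kN/m over full span:
  M_4 = wx(L-x)/2 = (-5)·(8/5)·(8-(8/5))/2 = -128/5 kN·m
Superposition: M = Σ M_i = -1372/375 kN·m ≈ -3.658667 kN·m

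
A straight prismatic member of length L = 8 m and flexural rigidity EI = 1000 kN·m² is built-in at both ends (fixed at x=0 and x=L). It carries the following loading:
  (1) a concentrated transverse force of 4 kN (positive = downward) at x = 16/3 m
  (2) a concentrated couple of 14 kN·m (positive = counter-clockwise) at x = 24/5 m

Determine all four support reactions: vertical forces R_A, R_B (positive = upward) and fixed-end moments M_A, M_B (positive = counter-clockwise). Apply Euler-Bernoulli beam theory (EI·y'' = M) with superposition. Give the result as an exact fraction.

R_A = 2401/675 kN, M_A = 4624/675 kN·m, R_B = 299/675 kN, M_B = -2066/675 kN·m

Load 1 — point force P=4 kN at a=16/3 m (b=L-a=8/3):
  R_A = Pb²(3a+b)/L³ = 4·(8/3)²·(3·(16/3)+(8/3))/8³ = 28/27 kN
  M_A = Pab²/L² = 4·(16/3)·(8/3)²/8² = 64/27 kN·m
  R_B = Pa²(a+3b)/L³ = 4·(16/3)²·((16/3)+3·(8/3))/8³ = 80/27 kN
  M_B = -Pa²b/L² = -4·(16/3)²·(8/3)/8² = -128/27 kN·m
Load 2 — applied couple M₀=14 kN·m at a=24/5 m (b=L-a=16/5):
  R_A = 6M₀ab/L³ = 6·14·(24/5)·(16/5)/8³ = 63/25 kN
  M_A = M₀b(2a-b)/L² = 14·(16/5)·(2·(24/5)-(16/5))/8² = 112/25 kN·m
  R_B = -6M₀ab/L³ = -6·14·(24/5)·(16/5)/8³ = -63/25 kN
  M_B = M₀a(2b-a)/L² = 14·(24/5)·(2·(16/5)-(24/5))/8² = 42/25 kN·m
Superposition: R_A = 2401/675 kN, M_A = 4624/675 kN·m, R_B = 299/675 kN, M_B = -2066/675 kN·m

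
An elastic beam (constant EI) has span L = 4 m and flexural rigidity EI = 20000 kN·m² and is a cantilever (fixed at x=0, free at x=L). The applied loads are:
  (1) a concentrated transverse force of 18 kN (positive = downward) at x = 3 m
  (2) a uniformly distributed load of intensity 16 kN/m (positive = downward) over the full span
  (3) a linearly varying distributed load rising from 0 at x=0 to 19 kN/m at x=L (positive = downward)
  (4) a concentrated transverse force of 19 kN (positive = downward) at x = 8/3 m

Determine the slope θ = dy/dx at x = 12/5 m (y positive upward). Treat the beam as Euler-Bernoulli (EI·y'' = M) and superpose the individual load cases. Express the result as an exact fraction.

θ(12/5) = -34743/1562500 rad

Load 1 — point force P=18 kN at a=3 m (b=L-a=1):
  θ_1 = -Px(2a-x)/(2EI)  [x≤a] = -18·(12/5)·(2·3-(12/5))/(2·20000) = -243/62500 rad
Load 2 — uniform load w=16 kN/m over full span:
  θ_2 = -wx(x²-3Lx+3L²)/(6EI) = -16·(12/5)·((12/5)²-3·4·(12/5)+3·4²)/(6·20000) = -624/78125 rad
Load 3 — triangular load w₀=19 kN/m (0→w₀ over full span):
  θ_3 = (w₀Lx²/4-w₀L²x/3-w₀x⁴/(24L))/EI = (19·4·(12/5)²/4-19·4²·(12/5)/3-19·(12/5)⁴/(24·4))/20000 = -10963/1562500 rad
Load 4 — point force P=19 kN at a=8/3 m (b=L-a=4/3):
  θ_4 = -Px(2a-x)/(2EI)  [x≤a] = -19·(12/5)·(2·(8/3)-(12/5))/(2·20000) = -209/62500 rad
Superposition: θ = Σ θ_i = -34743/1562500 rad ≈ -0.022236 rad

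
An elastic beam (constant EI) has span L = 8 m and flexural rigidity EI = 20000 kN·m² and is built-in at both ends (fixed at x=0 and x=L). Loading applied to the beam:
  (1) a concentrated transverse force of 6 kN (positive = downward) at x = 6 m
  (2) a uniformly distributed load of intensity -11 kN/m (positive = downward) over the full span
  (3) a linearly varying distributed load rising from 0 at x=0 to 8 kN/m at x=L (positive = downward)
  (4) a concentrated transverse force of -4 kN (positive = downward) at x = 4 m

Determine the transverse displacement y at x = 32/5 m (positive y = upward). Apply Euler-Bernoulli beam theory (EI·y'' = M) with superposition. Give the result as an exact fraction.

Load 1 — point force P=6 kN at a=6 m (b=L-a=2):
  y_1 = -Pa²(L-x)²(3bL-(3b+a)(L-x))/(6L³EI)  [x>a] = -6·6²·(8-(32/5))²·(3·2·8-(3·2+6)·(8-(32/5)))/(6·8³·20000) = -81/312500 m
Load 2 — uniform load w=-11 kN/m over full span:
  y_2 = -wx²(L-x)²/(24EI) = -(-11)·(32/5)²·(8-(32/5))²/(24·20000) = 2816/1171875 m
Load 3 — triangular load w₀=8 kN/m (0→w₀ over full span):
  y_3 = -w₀x²(L-x)²(x+2L)/(120LEI) = -8·(32/5)²·(8-(32/5))²·((32/5)+2·8)/(120·8·20000) = -28672/29296875 m
Load 4 — point force P=-4 kN at a=4 m (b=L-a=4):
  y_4 = -Pa²(L-x)²(3bL-(3b+a)(L-x))/(6L³EI)  [x>a] = -(-4)·4²·(8-(32/5))²·(3·4·8-(3·4+4)·(8-(32/5)))/(6·8³·20000) = 44/234375 m
Superposition: y = Σ y_i = 158537/117187500 m ≈ 0.001353 m

y(32/5) = 158537/117187500 m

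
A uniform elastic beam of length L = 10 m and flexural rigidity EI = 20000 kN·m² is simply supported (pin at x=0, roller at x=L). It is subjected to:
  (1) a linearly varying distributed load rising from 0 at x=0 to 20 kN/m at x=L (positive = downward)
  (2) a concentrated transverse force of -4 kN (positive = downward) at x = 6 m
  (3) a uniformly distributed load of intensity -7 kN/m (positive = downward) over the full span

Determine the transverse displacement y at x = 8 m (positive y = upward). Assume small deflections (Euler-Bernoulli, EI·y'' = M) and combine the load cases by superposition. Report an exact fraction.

Load 1 — triangular load w₀=20 kN/m (0→w₀ over full span):
  y_1 = -w₀x(7L⁴-10L²x²+3x⁴)/(360LEI) = -20·8·(7·10⁴-10·10²·8²+3·8⁴)/(360·10·20000) = -127/3125 m
Load 2 — point force P=-4 kN at a=6 m (b=L-a=4):
  y_2 = -Pa(L-x)(2Lx-a²-x²)/(6LEI)  [x>a] = -(-4)·6·(10-8)·(2·10·8-6²-8²)/(6·10·20000) = 3/1250 m
Load 3 — uniform load w=-7 kN/m over full span:
  y_3 = -wx(L³-2Lx²+x³)/(24EI) = -(-7)·8·(10³-2·10·8²+8³)/(24·20000) = 203/7500 m
Superposition: y = Σ y_i = -419/37500 m ≈ -0.011173 m

y(8) = -419/37500 m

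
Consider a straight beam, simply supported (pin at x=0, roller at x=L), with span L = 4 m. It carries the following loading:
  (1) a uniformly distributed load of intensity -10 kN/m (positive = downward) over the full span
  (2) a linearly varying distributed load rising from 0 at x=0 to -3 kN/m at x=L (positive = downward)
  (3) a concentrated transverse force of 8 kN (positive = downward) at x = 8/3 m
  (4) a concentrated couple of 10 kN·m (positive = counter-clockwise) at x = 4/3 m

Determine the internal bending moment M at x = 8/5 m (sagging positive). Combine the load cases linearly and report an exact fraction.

Load 1 — uniform load w=-10 kN/m over full span:
  M_1 = wx(L-x)/2 = (-10)·(8/5)·(4-(8/5))/2 = -96/5 kN·m
Load 2 — triangular load w₀=-3 kN/m (0→w₀ over full span):
  M_2 = w₀Lx/6 - w₀x³/(6L) = (-3)·4·(8/5)/6 - (-3)·(8/5)³/(6·4) = -336/125 kN·m
Load 3 — point force P=8 kN at a=8/3 m (b=L-a=4/3):
  M_3 = Pbx/L  [x≤a] = 8·(4/3)·(8/5)/4 = 64/15 kN·m
Load 4 — applied couple M₀=10 kN·m at a=4/3 m (b=L-a=8/3):
  M_4 = M₀x/L - M₀  [x>a] = 10·(8/5)/4 - 10 = -6 kN·m
Superposition: M = Σ M_i = -8858/375 kN·m ≈ -23.621333 kN·m

M(8/5) = -8858/375 kN·m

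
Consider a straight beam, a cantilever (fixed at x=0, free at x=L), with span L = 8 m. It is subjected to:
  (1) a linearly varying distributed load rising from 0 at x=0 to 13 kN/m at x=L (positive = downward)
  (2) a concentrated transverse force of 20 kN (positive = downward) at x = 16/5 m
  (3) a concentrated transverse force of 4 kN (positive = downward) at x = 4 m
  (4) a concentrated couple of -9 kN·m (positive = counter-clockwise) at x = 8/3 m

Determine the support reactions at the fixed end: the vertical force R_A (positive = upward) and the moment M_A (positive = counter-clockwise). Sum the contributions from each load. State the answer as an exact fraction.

R_A = 76 kN, M_A = 1099/3 kN·m

Load 1 — triangular load w₀=13 kN/m (0→w₀ over full span):
  R_A = w₀L/2 = 13·8/2 = 52 kN
  M_A = w₀L²/3 = 13·8²/3 = 832/3 kN·m
Load 2 — point force P=20 kN at a=16/5 m (b=L-a=24/5):
  R_A = P = 20 kN
  M_A = Pa = 20·(16/5) = 64 kN·m
Load 3 — point force P=4 kN at a=4 m (b=L-a=4):
  R_A = P = 4 kN
  M_A = Pa = 4·4 = 16 kN·m
Load 4 — applied couple M₀=-9 kN·m at a=8/3 m (b=L-a=16/3):
  R_A = 0 kN
  M_A = -M₀ = -(-9) = 9 kN·m
Superposition: R_A = 76 kN, M_A = 1099/3 kN·m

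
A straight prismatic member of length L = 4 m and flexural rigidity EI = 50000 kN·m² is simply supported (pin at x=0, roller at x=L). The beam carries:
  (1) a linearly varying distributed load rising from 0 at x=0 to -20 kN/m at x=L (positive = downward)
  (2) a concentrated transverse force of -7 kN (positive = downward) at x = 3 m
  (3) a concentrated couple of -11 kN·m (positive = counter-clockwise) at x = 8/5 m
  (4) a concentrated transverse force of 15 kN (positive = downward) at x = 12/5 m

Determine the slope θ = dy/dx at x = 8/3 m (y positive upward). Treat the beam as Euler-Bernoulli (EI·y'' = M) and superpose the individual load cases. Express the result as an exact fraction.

θ(8/3) = -247951/2430000000 rad

Load 1 — triangular load w₀=-20 kN/m (0→w₀ over full span):
  θ_1 = -w₀(7L⁴-30L²x²+15x⁴)/(360LEI) = -(-20)·(7·4⁴-30·4²·(8/3)²+15·(8/3)⁴)/(360·4·50000) = -182/759375 rad
Load 2 — point force P=-7 kN at a=3 m (b=L-a=1):
  θ_2 = -Pb(L²-b²-3x²)/(6LEI)  [x≤a] = -(-7)·1·(4²-1²-3·(8/3)²)/(6·4·50000) = -133/3600000 rad
Load 3 — applied couple M₀=-11 kN·m at a=8/5 m (b=L-a=12/5):
  θ_3 = (M₀x²/(2L)-M₀(x-a)+C₁)/EI  [x>a] with C₁=M₀(3b²-L²)/(6L)=-44/75 = ((-11)·(8/3)²/(2·4)-(-11)·((8/3)-(8/5))+(-44/75))/50000 = 77/2812500 rad
Load 4 — point force P=15 kN at a=12/5 m (b=L-a=8/5):
  θ_4 = -Pa(2L²-6Lx+3x²+a²)/(6LEI)  [x>a] = -15·(12/5)·(2·4²-6·4·(8/3)+3·(8/3)²+(12/5)²)/(6·4·50000) = 23/156250 rad
Superposition: θ = Σ θ_i = -247951/2430000000 rad ≈ -0.000102 rad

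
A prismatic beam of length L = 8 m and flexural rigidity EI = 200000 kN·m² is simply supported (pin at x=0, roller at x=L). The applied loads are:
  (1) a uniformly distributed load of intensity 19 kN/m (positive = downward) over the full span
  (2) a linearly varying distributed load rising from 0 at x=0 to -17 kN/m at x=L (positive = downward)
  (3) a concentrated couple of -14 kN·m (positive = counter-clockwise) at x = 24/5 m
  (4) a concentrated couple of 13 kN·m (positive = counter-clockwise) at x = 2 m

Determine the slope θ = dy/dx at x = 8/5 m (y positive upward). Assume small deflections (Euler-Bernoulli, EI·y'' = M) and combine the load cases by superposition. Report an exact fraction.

θ(8/5) = -3571859/4500000000 rad

Load 1 — uniform load w=19 kN/m over full span:
  θ_1 = -w(L³-6Lx²+4x³)/(24EI) = -19·(8³-6·8·(8/5)²+4·(8/5)³)/(24·200000) = -627/390625 rad
Load 2 — triangular load w₀=-17 kN/m (0→w₀ over full span):
  θ_2 = -w₀(7L⁴-30L²x²+15x⁴)/(360LEI) = -(-17)·(7·8⁴-30·8²·(8/5)²+15·(8/5)⁴)/(360·8·200000) = 12376/17578125 rad
Load 3 — applied couple M₀=-14 kN·m at a=24/5 m (b=L-a=16/5):
  θ_3 = (M₀x²/(2L)+C₁)/EI  [x≤a] with C₁=M₀(3b²-L²)/(6L)=728/75 = ((-14)·(8/5)²/(2·8)+(728/75))/200000 = 7/187500 rad
Load 4 — applied couple M₀=13 kN·m at a=2 m (b=L-a=6):
  θ_4 = (M₀x²/(2L)+C₁)/EI  [x≤a] with C₁=M₀(3b²-L²)/(6L)=143/12 = (13·(8/5)²/(2·8)+(143/12))/200000 = 4199/60000000 rad
Superposition: θ = Σ θ_i = -3571859/4500000000 rad ≈ -0.000794 rad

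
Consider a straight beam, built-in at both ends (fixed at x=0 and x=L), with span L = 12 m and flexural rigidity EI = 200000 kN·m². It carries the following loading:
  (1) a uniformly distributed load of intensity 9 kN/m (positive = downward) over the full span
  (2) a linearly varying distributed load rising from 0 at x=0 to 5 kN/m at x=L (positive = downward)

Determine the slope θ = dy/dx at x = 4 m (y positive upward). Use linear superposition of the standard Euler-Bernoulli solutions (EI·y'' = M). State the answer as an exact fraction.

Load 1 — uniform load w=9 kN/m over full span:
  θ_1 = -wx(L-x)(L-2x)/(12EI) = -9·4·(12-4)·(12-2·4)/(12·200000) = -3/6250 rad
Load 2 — triangular load w₀=5 kN/m (0→w₀ over full span):
  θ_2 = -w₀(2x(L-x)(L-2x)(x+2L)+x²(L-x)²)/(120LEI) = -5·(2·4·(12-4)·(12-2·4)·(4+2·12)+4²·(12-4)²)/(120·12·200000) = -4/28125 rad
Superposition: θ = Σ θ_i = -7/11250 rad ≈ -0.000622 rad

θ(4) = -7/11250 rad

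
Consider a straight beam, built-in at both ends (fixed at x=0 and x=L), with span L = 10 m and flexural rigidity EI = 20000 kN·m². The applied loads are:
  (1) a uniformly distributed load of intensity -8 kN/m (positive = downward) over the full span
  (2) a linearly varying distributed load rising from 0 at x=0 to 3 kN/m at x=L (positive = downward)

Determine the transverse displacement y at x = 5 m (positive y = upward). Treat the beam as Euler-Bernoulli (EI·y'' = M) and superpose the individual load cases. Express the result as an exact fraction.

y(5) = 13/1536 m

Load 1 — uniform load w=-8 kN/m over full span:
  y_1 = -wx²(L-x)²/(24EI) = -(-8)·5²·(10-5)²/(24·20000) = 1/96 m
Load 2 — triangular load w₀=3 kN/m (0→w₀ over full span):
  y_2 = -w₀x²(L-x)²(x+2L)/(120LEI) = -3·5²·(10-5)²·(5+2·10)/(120·10·20000) = -1/512 m
Superposition: y = Σ y_i = 13/1536 m ≈ 0.008464 m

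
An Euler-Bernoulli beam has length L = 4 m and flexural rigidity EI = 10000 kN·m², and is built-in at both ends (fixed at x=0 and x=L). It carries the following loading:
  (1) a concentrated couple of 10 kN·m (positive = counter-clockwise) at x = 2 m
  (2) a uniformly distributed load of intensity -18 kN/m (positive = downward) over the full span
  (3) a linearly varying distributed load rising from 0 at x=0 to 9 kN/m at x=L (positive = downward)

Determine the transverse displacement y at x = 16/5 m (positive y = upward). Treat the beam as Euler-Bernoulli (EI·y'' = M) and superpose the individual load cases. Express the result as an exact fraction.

y(16/5) = 15699/39062500 m

Load 1 — applied couple M₀=10 kN·m at a=2 m (b=L-a=2):
  y_1 = (R_Ax³/6 - M_Ax²/2 - M₀(x-a)²/2)/EI  [x>a] with R_A=15/4, M_A=5/2 = ((15/4)·(16/5)³/6 - (5/2)·(16/5)²/2 - 10·((16/5)-2)²/2)/10000 = 3/62500 m
Load 2 — uniform load w=-18 kN/m over full span:
  y_2 = -wx²(L-x)²/(24EI) = -(-18)·(16/5)²·(4-(16/5))²/(24·10000) = 192/390625 m
Load 3 — triangular load w₀=9 kN/m (0→w₀ over full span):
  y_3 = -w₀x²(L-x)²(x+2L)/(120LEI) = -9·(16/5)²·(4-(16/5))²·((16/5)+2·4)/(120·4·10000) = -1344/9765625 m
Superposition: y = Σ y_i = 15699/39062500 m ≈ 0.000402 m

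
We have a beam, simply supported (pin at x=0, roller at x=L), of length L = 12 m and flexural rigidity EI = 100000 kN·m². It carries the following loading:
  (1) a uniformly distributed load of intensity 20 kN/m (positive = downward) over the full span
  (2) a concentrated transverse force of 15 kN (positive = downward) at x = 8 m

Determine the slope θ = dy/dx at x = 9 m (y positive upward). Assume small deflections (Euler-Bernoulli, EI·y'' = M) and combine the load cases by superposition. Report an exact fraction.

Load 1 — uniform load w=20 kN/m over full span:
  θ_1 = -w(L³-6Lx²+4x³)/(24EI) = -20·(12³-6·12·9²+4·9³)/(24·100000) = 99/10000 rad
Load 2 — point force P=15 kN at a=8 m (b=L-a=4):
  θ_2 = -Pa(2L²-6Lx+3x²+a²)/(6LEI)  [x>a] = -15·8·(2·12²-6·12·9+3·9²+8²)/(6·12·100000) = 53/60000 rad
Superposition: θ = Σ θ_i = 647/60000 rad ≈ 0.010783 rad

θ(9) = 647/60000 rad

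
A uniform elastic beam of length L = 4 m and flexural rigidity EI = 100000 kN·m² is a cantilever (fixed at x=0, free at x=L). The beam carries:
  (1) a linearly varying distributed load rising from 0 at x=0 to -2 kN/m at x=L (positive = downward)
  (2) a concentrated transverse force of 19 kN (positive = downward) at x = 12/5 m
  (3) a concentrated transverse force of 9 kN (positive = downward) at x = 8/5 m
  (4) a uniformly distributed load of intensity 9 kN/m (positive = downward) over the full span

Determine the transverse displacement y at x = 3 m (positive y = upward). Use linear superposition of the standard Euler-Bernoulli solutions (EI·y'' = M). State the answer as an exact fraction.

y(3) = -24813/8000000 m

Load 1 — triangular load w₀=-2 kN/m (0→w₀ over full span):
  y_1 = (w₀Lx³/12-w₀L²x²/6-w₀x⁵/(120L))/EI = ((-2)·4·3³/12-(-2)·4²·3²/6-(-2)·3⁵/(120·4))/100000 = 2481/8000000 m
Load 2 — point force P=19 kN at a=12/5 m (b=L-a=8/5):
  y_2 = -Pa²(3x-a)/(6EI)  [x>a] = -19·(12/5)²·(3·3-(12/5))/(6·100000) = -1881/1562500 m
Load 3 — point force P=9 kN at a=8/5 m (b=L-a=12/5):
  y_3 = -Pa²(3x-a)/(6EI)  [x>a] = -9·(8/5)²·(3·3-(8/5))/(6·100000) = -111/390625 m
Load 4 — uniform load w=9 kN/m over full span:
  y_4 = -wx²(x²-4Lx+6L²)/(24EI) = -9·3²·(3²-4·4·3+6·4²)/(24·100000) = -1539/800000 m
Superposition: y = Σ y_i = -24813/8000000 m ≈ -0.003102 m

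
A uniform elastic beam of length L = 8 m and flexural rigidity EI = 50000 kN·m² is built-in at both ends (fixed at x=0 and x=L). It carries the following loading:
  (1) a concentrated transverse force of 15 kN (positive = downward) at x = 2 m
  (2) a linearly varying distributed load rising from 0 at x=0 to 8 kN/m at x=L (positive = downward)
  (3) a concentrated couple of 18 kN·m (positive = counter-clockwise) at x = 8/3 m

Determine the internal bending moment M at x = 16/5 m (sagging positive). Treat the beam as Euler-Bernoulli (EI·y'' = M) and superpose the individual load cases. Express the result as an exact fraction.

M(16/5) = 5417/1000 kN·m

Load 1 — point force P=15 kN at a=2 m (b=L-a=6):
  M_1 = Pa²(a+3b)(L-x)/L³ - Pa²b/L²  [x>a] = 15·2²·(2+3·6)·(8-(16/5))/8³ - 15·2²·6/8² = 45/8 kN·m
Load 2 — triangular load w₀=8 kN/m (0→w₀ over full span):
  M_2 = 3w₀Lx/20 - w₀L²/30 - w₀x³/(6L) = 3·8·8·(16/5)/20 - 8·8²/30 - 8·(16/5)³/(6·8) = 1024/125 kN·m
Load 3 — applied couple M₀=18 kN·m at a=8/3 m (b=L-a=16/3):
  M_3 = R_Ax - M_A - M₀  [x>a] with R_A=3, M_A=0 = 3·(16/5) - 0 - 18 = -42/5 kN·m
Superposition: M = Σ M_i = 5417/1000 kN·m ≈ 5.417000 kN·m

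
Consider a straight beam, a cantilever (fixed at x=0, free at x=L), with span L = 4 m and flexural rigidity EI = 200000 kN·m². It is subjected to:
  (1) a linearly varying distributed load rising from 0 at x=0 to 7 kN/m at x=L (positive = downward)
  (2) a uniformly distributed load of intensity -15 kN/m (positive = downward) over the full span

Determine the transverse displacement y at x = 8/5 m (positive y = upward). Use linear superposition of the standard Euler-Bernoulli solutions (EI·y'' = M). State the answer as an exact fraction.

Load 1 — triangular load w₀=7 kN/m (0→w₀ over full span):
  y_1 = (w₀Lx³/12-w₀L²x²/6-w₀x⁵/(120L))/EI = (7·4·(8/5)³/12-7·4²·(8/5)²/6-7·(8/5)⁵/(120·4))/200000 = -28112/146484375 m
Load 2 — uniform load w=-15 kN/m over full span:
  y_2 = -wx²(x²-4Lx+6L²)/(24EI) = -(-15)·(8/5)²·((8/5)²-4·4·(8/5)+6·4²)/(24·200000) = 228/390625 m
Superposition: y = Σ y_i = 57388/146484375 m ≈ 0.000392 m

y(8/5) = 57388/146484375 m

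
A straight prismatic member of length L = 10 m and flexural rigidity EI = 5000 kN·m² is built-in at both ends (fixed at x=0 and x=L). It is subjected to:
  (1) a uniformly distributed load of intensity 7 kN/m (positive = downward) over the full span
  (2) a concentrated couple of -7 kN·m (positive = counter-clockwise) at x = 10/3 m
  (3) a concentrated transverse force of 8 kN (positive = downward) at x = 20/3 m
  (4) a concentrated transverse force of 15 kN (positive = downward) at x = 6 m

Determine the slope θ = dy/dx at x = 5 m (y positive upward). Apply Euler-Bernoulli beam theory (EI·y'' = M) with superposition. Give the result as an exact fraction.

θ(5) = -131/67500 rad

Load 1 — uniform load w=7 kN/m over full span:
  θ_1 = -wx(L-x)(L-2x)/(12EI) = -7·5·(10-5)·(10-2·5)/(12·5000) = 0 rad
Load 2 — applied couple M₀=-7 kN·m at a=10/3 m (b=L-a=20/3):
  θ_2 = (R_Ax²/2 - M_Ax - M₀(x-a))/EI  [x>a] with R_A=-14/15, M_A=0 = ((-14/15)·5²/2 - 0·5 - (-7)·(5-(10/3)))/5000 = 0 rad
Load 3 — point force P=8 kN at a=20/3 m (b=L-a=10/3):
  θ_3 = -Pb²x(2aL-(3a+b)x)/(2L³EI)  [x≤a] = -8·(10/3)²·5·(2·(20/3)·10-(3·(20/3)+(10/3))·5)/(2·10³·5000) = -1/1350 rad
Load 4 — point force P=15 kN at a=6 m (b=L-a=4):
  θ_4 = -Pb²x(2aL-(3a+b)x)/(2L³EI)  [x≤a] = -15·4²·5·(2·6·10-(3·6+4)·5)/(2·10³·5000) = -3/2500 rad
Superposition: θ = Σ θ_i = -131/67500 rad ≈ -0.001941 rad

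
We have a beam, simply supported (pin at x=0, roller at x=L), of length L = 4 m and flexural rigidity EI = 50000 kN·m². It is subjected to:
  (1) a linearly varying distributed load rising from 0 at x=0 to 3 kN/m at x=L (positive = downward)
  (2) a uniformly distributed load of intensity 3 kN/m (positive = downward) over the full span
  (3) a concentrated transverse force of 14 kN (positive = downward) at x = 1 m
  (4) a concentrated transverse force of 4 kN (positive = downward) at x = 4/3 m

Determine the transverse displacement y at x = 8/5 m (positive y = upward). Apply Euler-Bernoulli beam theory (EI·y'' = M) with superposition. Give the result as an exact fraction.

y(8/5) = -13350623/21093750000 m

Load 1 — triangular load w₀=3 kN/m (0→w₀ over full span):
  y_1 = -w₀x(7L⁴-10L²x²+3x⁴)/(360LEI) = -3·(8/5)·(7·4⁴-10·4²·(8/5)²+3·(8/5)⁴)/(360·4·50000) = -4564/48828125 m
Load 2 — uniform load w=3 kN/m over full span:
  y_2 = -wx(L³-2Lx²+x³)/(24EI) = -3·(8/5)·(4³-2·4·(8/5)²+(8/5)³)/(24·50000) = -372/1953125 m
Load 3 — point force P=14 kN at a=1 m (b=L-a=3):
  y_3 = -Pa(L-x)(2Lx-a²-x²)/(6LEI)  [x>a] = -14·1·(4-(8/5))·(2·4·(8/5)-1²-(8/5)²)/(6·4·50000) = -1617/6250000 m
Load 4 — point force P=4 kN at a=4/3 m (b=L-a=8/3):
  y_4 = -Pa(L-x)(2Lx-a²-x²)/(6LEI)  [x>a] = -4·(4/3)·(4-(8/5))·(2·4·(8/5)-(4/3)²-(8/5)²)/(6·4·50000) = -952/10546875 m
Superposition: y = Σ y_i = -13350623/21093750000 m ≈ -0.000633 m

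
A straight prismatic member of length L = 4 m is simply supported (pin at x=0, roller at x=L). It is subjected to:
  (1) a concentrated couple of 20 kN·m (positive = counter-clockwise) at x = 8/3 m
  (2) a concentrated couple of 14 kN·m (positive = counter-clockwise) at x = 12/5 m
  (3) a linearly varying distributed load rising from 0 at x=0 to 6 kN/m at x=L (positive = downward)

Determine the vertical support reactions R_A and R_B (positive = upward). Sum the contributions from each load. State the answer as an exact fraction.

R_A = 25/2 kN, R_B = -1/2 kN

Load 1 — applied couple M₀=20 kN·m at a=8/3 m (b=L-a=4/3):
  R_A = M₀/L = 20/4 = 5 kN
  R_B = -M₀/L = -20/4 = -5 kN
Load 2 — applied couple M₀=14 kN·m at a=12/5 m (b=L-a=8/5):
  R_A = M₀/L = 14/4 = 7/2 kN
  R_B = -M₀/L = -14/4 = -7/2 kN
Load 3 — triangular load w₀=6 kN/m (0→w₀ over full span):
  R_A = w₀L/6 = 6·4/6 = 4 kN
  R_B = w₀L/3 = 6·4/3 = 8 kN
Superposition: R_A = 25/2 kN, R_B = -1/2 kN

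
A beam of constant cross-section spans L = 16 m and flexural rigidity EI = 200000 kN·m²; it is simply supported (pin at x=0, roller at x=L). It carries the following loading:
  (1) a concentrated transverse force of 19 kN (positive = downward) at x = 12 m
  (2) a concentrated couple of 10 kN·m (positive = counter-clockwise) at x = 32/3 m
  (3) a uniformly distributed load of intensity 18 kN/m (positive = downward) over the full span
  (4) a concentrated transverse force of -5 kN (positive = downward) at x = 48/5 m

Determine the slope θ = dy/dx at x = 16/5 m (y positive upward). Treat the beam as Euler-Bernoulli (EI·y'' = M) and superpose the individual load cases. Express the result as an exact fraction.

θ(16/5) = -1435411/112500000 rad

Load 1 — point force P=19 kN at a=12 m (b=L-a=4):
  θ_1 = -Pb(L²-b²-3x²)/(6LEI)  [x≤a] = -19·4·(16²-4²-3·(16/5)²)/(6·16·200000) = -2071/2500000 rad
Load 2 — applied couple M₀=10 kN·m at a=32/3 m (b=L-a=16/3):
  θ_2 = (M₀x²/(2L)+C₁)/EI  [x≤a] with C₁=M₀(3b²-L²)/(6L)=-160/9 = (10·(16/5)²/(2·16)+(-160/9))/200000 = -41/562500 rad
Load 3 — uniform load w=18 kN/m over full span:
  θ_3 = -w(L³-6Lx²+4x³)/(24EI) = -18·(16³-6·16·(16/5)²+4·(16/5)³)/(24·200000) = -4752/390625 rad
Load 4 — point force P=-5 kN at a=48/5 m (b=L-a=32/5):
  θ_4 = -Pb(L²-b²-3x²)/(6LEI)  [x≤a] = -(-5)·(32/5)·(16²-(32/5)²-3·(16/5)²)/(6·16·200000) = 24/78125 rad
Superposition: θ = Σ θ_i = -1435411/112500000 rad ≈ -0.012759 rad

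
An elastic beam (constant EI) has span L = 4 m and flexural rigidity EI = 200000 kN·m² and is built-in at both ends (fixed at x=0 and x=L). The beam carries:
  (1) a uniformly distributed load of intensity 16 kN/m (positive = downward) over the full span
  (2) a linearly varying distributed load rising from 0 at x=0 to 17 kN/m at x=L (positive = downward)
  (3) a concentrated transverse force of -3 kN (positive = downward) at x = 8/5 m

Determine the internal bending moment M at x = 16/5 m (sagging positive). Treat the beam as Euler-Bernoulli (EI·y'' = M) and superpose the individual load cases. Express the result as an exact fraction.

M(16/5) = -344/1875 kN·m

Load 1 — uniform load w=16 kN/m over full span:
  M_1 = wLx/2 - wL²/12 - wx²/2 = 16·4·(16/5)/2 - 16·4²/12 - 16·(16/5)²/2 = -64/75 kN·m
Load 2 — triangular load w₀=17 kN/m (0→w₀ over full span):
  M_2 = 3w₀Lx/20 - w₀L²/30 - w₀x³/(6L) = 3·17·4·(16/5)/20 - 17·4²/30 - 17·(16/5)³/(6·4) = 136/375 kN·m
Load 3 — point force P=-3 kN at a=8/5 m (b=L-a=12/5):
  M_3 = Pa²(a+3b)(L-x)/L³ - Pa²b/L²  [x>a] = (-3)·(8/5)²·((8/5)+3·(12/5))·(4-(16/5))/4³ - (-3)·(8/5)²·(12/5)/4² = 192/625 kN·m
Superposition: M = Σ M_i = -344/1875 kN·m ≈ -0.183467 kN·m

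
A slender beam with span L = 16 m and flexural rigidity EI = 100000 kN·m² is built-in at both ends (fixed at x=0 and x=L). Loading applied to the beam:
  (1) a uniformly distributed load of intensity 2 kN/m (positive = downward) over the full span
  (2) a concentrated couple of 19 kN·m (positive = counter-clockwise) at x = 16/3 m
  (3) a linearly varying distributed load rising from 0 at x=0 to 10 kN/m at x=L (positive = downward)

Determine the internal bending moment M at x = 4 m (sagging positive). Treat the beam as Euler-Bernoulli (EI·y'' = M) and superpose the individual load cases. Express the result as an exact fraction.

M(4) = 47/3 kN·m

Load 1 — uniform load w=2 kN/m over full span:
  M_1 = wLx/2 - wL²/12 - wx²/2 = 2·16·4/2 - 2·16²/12 - 2·4²/2 = 16/3 kN·m
Load 2 — applied couple M₀=19 kN·m at a=16/3 m (b=L-a=32/3):
  M_2 = R_Ax - M_A  [x≤a] with R_A=19/12, M_A=0 = (19/12)·4 - 0 = 19/3 kN·m
Load 3 — triangular load w₀=10 kN/m (0→w₀ over full span):
  M_3 = 3w₀Lx/20 - w₀L²/30 - w₀x³/(6L) = 3·10·16·4/20 - 10·16²/30 - 10·4³/(6·16) = 4 kN·m
Superposition: M = Σ M_i = 47/3 kN·m ≈ 15.666667 kN·m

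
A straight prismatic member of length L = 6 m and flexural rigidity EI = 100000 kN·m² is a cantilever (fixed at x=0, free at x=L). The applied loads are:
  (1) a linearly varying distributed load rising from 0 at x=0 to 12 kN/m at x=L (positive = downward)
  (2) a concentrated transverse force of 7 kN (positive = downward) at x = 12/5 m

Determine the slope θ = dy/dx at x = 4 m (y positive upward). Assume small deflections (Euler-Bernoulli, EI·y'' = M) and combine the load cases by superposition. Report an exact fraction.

Load 1 — triangular load w₀=12 kN/m (0→w₀ over full span):
  θ_1 = (w₀Lx²/4-w₀L²x/3-w₀x⁴/(24L))/EI = (12·6·4²/4-12·6²·4/3-12·4⁴/(24·6))/100000 = -29/9375 rad
Load 2 — point force P=7 kN at a=12/5 m (b=L-a=18/5):
  θ_2 = -Pa²/(2EI)  [x>a] = -7·(12/5)²/(2·100000) = -63/312500 rad
Superposition: θ = Σ θ_i = -3089/937500 rad ≈ -0.003295 rad

θ(4) = -3089/937500 rad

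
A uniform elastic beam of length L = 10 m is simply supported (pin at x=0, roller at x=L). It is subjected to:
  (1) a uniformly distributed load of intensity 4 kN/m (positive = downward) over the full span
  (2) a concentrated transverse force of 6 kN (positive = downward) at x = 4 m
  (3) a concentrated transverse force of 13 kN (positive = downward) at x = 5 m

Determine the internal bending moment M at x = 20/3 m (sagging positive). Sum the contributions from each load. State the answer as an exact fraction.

Load 1 — uniform load w=4 kN/m over full span:
  M_1 = wx(L-x)/2 = 4·(20/3)·(10-(20/3))/2 = 400/9 kN·m
Load 2 — point force P=6 kN at a=4 m (b=L-a=6):
  M_2 = Pa(L-x)/L  [x>a] = 6·4·(10-(20/3))/10 = 8 kN·m
Load 3 — point force P=13 kN at a=5 m (b=L-a=5):
  M_3 = Pa(L-x)/L  [x>a] = 13·5·(10-(20/3))/10 = 65/3 kN·m
Superposition: M = Σ M_i = 667/9 kN·m ≈ 74.111111 kN·m

M(20/3) = 667/9 kN·m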